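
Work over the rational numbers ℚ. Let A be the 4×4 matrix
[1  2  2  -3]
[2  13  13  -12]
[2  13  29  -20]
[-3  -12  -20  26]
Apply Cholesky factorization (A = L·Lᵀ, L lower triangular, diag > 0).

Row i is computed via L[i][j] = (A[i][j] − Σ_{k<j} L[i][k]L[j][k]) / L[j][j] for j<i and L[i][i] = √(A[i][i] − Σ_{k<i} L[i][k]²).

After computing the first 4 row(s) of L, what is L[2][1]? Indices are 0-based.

L[2][1] = 3

Step 1: L[0][0] = √(1) = 1.
  L[1][0] = (2) / L[0][0] = 2.
Step 2: L[1][1] = √(9) = 3.
  L[2][0] = (2) / L[0][0] = 2.
  L[2][1] = (9) / L[1][1] = 3.
Step 3: L[2][2] = √(16) = 4.
  L[3][0] = (-3) / L[0][0] = -3.
  L[3][1] = (-6) / L[1][1] = -2.
  L[3][2] = (-8) / L[2][2] = -2.
Step 4: L[3][3] = √(9) = 3.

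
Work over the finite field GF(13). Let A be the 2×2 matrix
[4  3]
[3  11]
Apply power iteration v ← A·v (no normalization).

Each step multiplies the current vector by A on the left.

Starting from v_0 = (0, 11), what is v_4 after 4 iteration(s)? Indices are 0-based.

v_4 = (12, 6)

v_0 = (0, 11).
v_1 = A·v_0 = (7, 4).
v_2 = A·v_1 = (1, 0).
v_3 = A·v_2 = (4, 3).
v_4 = A·v_3 = (12, 6).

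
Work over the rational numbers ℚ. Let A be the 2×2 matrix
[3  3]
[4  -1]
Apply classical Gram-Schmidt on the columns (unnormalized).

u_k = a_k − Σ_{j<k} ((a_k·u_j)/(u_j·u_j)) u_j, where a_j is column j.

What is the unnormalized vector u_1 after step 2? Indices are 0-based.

u_1 = (12/5, -9/5)

Step 1: u_0 = a_0 = (3, 4).
Step 2: u_1 = a_1 − (1/5)·u_0 = (12/5, -9/5).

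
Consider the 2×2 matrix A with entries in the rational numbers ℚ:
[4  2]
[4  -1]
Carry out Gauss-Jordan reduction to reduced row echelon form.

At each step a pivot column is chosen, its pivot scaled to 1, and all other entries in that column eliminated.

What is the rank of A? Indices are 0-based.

rank = 2

step 1: normalize row 0 (÷4) = (1, 1/2)
  row 1: subtract 4×row0 = (0, -3)
step 2: normalize row 1 (÷-3) = (0, 1)
  row 0: subtract 1/2×row1 = (1, 0)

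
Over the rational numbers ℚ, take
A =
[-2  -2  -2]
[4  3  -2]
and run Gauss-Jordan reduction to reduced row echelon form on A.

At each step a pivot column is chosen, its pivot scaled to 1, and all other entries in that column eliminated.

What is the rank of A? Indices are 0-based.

rank = 2

pivot(0,0)=-2: scale R0 → (1, 1, 1)
  clear (1,0): R1 −= (4)R0 → (0, -1, -6)
pivot(1,1)=-1: scale R1 → (0, 1, 6)
  clear (0,1): R0 −= (1)R1 → (1, 0, -5)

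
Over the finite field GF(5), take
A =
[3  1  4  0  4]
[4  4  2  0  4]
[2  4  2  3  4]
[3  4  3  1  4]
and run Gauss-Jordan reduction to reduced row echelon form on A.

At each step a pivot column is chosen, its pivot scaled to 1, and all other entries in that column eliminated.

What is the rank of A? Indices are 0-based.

rank = 4

pivot(0,0)=3: scale R0 → (1, 2, 3, 0, 3)
  clear (1,0): R1 −= (4)R0 → (0, 1, 0, 0, 2)
  clear (2,0): R2 −= (2)R0 → (0, 0, 1, 3, 3)
  clear (3,0): R3 −= (3)R0 → (0, 3, 4, 1, 0)
pivot(1,1)=1: scale R1 → (0, 1, 0, 0, 2)
  clear (0,1): R0 −= (2)R1 → (1, 0, 3, 0, 4)
  clear (3,1): R3 −= (3)R1 → (0, 0, 4, 1, 4)
pivot(2,2)=1: scale R2 → (0, 0, 1, 3, 3)
  clear (0,2): R0 −= (3)R2 → (1, 0, 0, 1, 0)
  clear (3,2): R3 −= (4)R2 → (0, 0, 0, 4, 2)
pivot(3,3)=4: scale R3 → (0, 0, 0, 1, 3)
  clear (0,3): R0 −= (1)R3 → (1, 0, 0, 0, 2)
  clear (2,3): R2 −= (3)R3 → (0, 0, 1, 0, 4)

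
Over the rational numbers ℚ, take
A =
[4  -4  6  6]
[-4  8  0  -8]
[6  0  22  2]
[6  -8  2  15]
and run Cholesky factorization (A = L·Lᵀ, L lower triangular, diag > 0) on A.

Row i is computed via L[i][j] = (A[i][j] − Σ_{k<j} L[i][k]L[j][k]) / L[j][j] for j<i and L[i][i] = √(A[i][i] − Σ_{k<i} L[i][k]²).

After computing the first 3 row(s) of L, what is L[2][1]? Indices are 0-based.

Step 1: L[0][0] = √(4) = 2.
  L[1][0] = (-4) / L[0][0] = -2.
Step 2: L[1][1] = √(4) = 2.
  L[2][0] = (6) / L[0][0] = 3.
  L[2][1] = (6) / L[1][1] = 3.
Step 3: L[2][2] = √(4) = 2.

L[2][1] = 3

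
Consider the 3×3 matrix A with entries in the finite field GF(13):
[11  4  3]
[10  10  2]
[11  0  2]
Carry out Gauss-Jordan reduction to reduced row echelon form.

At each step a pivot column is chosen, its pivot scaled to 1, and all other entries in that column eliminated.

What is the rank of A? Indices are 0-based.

step 1: normalize row 0 (÷11) = (1, 11, 5)
  row 1: subtract 10×row0 = (0, 4, 4)
  row 2: subtract 11×row0 = (0, 9, 12)
step 2: normalize row 1 (÷4) = (0, 1, 1)
  row 0: subtract 11×row1 = (1, 0, 7)
  row 2: subtract 9×row1 = (0, 0, 3)
step 3: normalize row 2 (÷3) = (0, 0, 1)
  row 0: subtract 7×row2 = (1, 0, 0)
  row 1: subtract 1×row2 = (0, 1, 0)

rank = 3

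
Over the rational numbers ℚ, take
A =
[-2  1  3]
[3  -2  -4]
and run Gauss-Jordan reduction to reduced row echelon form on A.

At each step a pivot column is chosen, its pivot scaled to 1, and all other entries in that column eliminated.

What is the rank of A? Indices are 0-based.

rank = 2

step 1: normalize row 0 (÷-2) = (1, -1/2, -3/2)
  row 1: subtract 3×row0 = (0, -1/2, 1/2)
step 2: normalize row 1 (÷-1/2) = (0, 1, -1)
  row 0: subtract -1/2×row1 = (1, 0, -2)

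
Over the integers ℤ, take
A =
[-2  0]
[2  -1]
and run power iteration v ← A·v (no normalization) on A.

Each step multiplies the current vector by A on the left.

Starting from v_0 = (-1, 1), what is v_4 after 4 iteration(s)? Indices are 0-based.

v_4 = (-16, 31)

v_0 = (-1, 1).
v_1 = A·v_0 = (2, -3).
v_2 = A·v_1 = (-4, 7).
v_3 = A·v_2 = (8, -15).
v_4 = A·v_3 = (-16, 31).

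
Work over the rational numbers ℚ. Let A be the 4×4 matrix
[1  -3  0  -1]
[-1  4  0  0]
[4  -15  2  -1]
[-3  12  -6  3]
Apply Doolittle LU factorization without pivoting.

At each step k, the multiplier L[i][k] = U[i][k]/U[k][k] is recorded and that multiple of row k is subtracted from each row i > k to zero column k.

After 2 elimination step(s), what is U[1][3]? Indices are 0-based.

U[1][3] = -1

Step 1: pivot at (0,0) is 1.
  row1 ← row1 − (-1)·row0  ⇒  L[1][0]=-1, U row1=(0, 1, 0, -1)
  row2 ← row2 − (4)·row0  ⇒  L[2][0]=4, U row2=(0, -3, 2, 3)
  row3 ← row3 − (-3)·row0  ⇒  L[3][0]=-3, U row3=(0, 3, -6, 0)
Step 2: pivot at (1,1) is 1.
  row2 ← row2 − (-3)·row1  ⇒  L[2][1]=-3, U row2=(0, 0, 2, 0)
  row3 ← row3 − (3)·row1  ⇒  L[3][1]=3, U row3=(0, 0, -6, 3)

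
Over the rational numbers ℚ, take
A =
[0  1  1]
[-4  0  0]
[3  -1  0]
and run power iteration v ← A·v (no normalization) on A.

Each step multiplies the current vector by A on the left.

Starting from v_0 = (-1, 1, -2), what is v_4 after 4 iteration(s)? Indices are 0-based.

v_4 = (-4, 12, -9)

v_0 = (-1, 1, -2).
v_1 = A·v_0 = (-1, 4, -4).
v_2 = A·v_1 = (0, 4, -7).
v_3 = A·v_2 = (-3, 0, -4).
v_4 = A·v_3 = (-4, 12, -9).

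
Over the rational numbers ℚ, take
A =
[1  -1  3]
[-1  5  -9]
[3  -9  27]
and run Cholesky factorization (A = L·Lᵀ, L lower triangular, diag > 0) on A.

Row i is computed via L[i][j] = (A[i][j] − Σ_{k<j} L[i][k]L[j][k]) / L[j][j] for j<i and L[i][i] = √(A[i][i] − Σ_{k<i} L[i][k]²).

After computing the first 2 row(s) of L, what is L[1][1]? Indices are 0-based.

L[1][1] = 2

Step 1: L[0][0] = √(1) = 1.
  L[1][0] = (-1) / L[0][0] = -1.
Step 2: L[1][1] = √(4) = 2.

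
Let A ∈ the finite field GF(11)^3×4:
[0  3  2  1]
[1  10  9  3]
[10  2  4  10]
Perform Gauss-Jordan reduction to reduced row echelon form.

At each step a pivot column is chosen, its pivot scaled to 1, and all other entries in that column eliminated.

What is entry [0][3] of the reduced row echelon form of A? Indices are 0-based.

[1] R0 <-> R1
[1] R0 /= 1  ⇒  (1, 10, 9, 3)
     R2 -= 10·R0  ⇒  (0, 1, 2, 2)
[2] R1 /= 3  ⇒  (0, 1, 8, 4)
     R0 -= 10·R1  ⇒  (1, 0, 6, 7)
     R2 -= 1·R1  ⇒  (0, 0, 5, 9)
[3] R2 /= 5  ⇒  (0, 0, 1, 4)
     R0 -= 6·R2  ⇒  (1, 0, 0, 5)
     R1 -= 8·R2  ⇒  (0, 1, 0, 5)

M[0][3] = 5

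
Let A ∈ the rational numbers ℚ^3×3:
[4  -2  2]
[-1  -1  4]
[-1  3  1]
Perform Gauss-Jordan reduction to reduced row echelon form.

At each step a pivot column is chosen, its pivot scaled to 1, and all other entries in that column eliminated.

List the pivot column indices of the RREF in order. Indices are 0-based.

pivot(0,0)=4: scale R0 → (1, -1/2, 1/2)
  clear (1,0): R1 −= (-1)R0 → (0, -3/2, 9/2)
  clear (2,0): R2 −= (-1)R0 → (0, 5/2, 3/2)
pivot(1,1)=-3/2: scale R1 → (0, 1, -3)
  clear (0,1): R0 −= (-1/2)R1 → (1, 0, -1)
  clear (2,1): R2 −= (5/2)R1 → (0, 0, 9)
pivot(2,2)=9: scale R2 → (0, 0, 1)
  clear (0,2): R0 −= (-1)R2 → (1, 0, 0)
  clear (1,2): R1 −= (-3)R2 → (0, 1, 0)

pivot columns: 0, 1, 2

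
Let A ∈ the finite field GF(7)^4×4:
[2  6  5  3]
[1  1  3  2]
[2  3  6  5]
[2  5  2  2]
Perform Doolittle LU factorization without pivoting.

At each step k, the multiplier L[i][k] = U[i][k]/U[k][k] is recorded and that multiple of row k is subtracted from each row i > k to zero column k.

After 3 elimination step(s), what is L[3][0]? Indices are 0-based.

L[3][0] = 1

k=0: U[0][0]=2
  eliminate (1,0): mult=4, new row 1: (0, 5, 4, 4); set L[1][0]=4
  eliminate (2,0): mult=1, new row 2: (0, 4, 1, 2); set L[2][0]=1
  eliminate (3,0): mult=1, new row 3: (0, 6, 4, 6); set L[3][0]=1
k=1: U[1][1]=5
  eliminate (2,1): mult=5, new row 2: (0, 0, 2, 3); set L[2][1]=5
  eliminate (3,1): mult=4, new row 3: (0, 0, 2, 4); set L[3][1]=4
k=2: U[2][2]=2
  eliminate (3,2): mult=1, new row 3: (0, 0, 0, 1); set L[3][2]=1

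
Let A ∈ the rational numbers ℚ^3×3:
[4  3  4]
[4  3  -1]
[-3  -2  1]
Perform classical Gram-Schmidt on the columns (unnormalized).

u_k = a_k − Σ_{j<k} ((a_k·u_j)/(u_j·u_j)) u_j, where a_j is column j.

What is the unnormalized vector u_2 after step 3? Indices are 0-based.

u_2 = (5/2, -5/2, 0)

Step 1: u_0 = a_0 = (4, 4, -3).
Step 2: u_1 = a_1 − (30/41)·u_0 = (3/41, 3/41, 8/41).
Step 3: u_2 = a_2 − (9/41)·u_0 − (17/2)·u_1 = (5/2, -5/2, 0).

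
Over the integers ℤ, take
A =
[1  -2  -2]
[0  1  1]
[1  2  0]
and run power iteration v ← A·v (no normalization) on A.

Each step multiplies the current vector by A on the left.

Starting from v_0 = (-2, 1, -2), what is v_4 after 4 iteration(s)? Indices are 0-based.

v_0 = (-2, 1, -2).
v_1 = A·v_0 = (0, -1, 0).
v_2 = A·v_1 = (2, -1, -2).
v_3 = A·v_2 = (8, -3, 0).
v_4 = A·v_3 = (14, -3, 2).

v_4 = (14, -3, 2)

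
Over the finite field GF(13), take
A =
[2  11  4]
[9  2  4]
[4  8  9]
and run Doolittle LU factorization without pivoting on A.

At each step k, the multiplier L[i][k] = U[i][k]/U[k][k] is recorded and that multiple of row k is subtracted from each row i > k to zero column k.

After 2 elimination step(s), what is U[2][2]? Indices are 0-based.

U[2][2] = 8

[col 0] pivot 2
  R1 -= 11*R0 → (0, 11, 12)  (L[1][0] := 11)
  R2 -= 2*R0 → (0, 12, 1)  (L[2][0] := 2)
[col 1] pivot 11
  R2 -= 7*R1 → (0, 0, 8)  (L[2][1] := 7)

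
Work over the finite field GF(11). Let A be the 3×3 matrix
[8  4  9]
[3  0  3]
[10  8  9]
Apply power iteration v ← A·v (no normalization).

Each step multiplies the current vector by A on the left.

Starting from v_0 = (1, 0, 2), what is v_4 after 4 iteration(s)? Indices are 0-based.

v_0 = (1, 0, 2).
v_1 = A·v_0 = (4, 9, 6).
v_2 = A·v_1 = (1, 8, 1).
v_3 = A·v_2 = (5, 6, 6).
v_4 = A·v_3 = (8, 0, 9).

v_4 = (8, 0, 9)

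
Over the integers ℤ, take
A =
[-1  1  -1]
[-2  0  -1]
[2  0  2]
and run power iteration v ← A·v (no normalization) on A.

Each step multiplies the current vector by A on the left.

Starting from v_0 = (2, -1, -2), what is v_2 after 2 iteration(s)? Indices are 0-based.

v_0 = (2, -1, -2).
v_1 = A·v_0 = (-1, -2, 0).
v_2 = A·v_1 = (-1, 2, -2).

v_2 = (-1, 2, -2)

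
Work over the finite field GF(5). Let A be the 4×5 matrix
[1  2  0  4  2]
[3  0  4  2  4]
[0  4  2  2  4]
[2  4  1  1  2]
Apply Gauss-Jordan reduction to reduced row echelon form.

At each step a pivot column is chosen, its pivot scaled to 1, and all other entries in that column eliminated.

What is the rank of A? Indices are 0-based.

rank = 4

[1] R0 /= 1  ⇒  (1, 2, 0, 4, 2)
     R1 -= 3·R0  ⇒  (0, 4, 4, 0, 3)
     R3 -= 2·R0  ⇒  (0, 0, 1, 3, 3)
[2] R1 /= 4  ⇒  (0, 1, 1, 0, 2)
     R0 -= 2·R1  ⇒  (1, 0, 3, 4, 3)
     R2 -= 4·R1  ⇒  (0, 0, 3, 2, 1)
[3] R2 /= 3  ⇒  (0, 0, 1, 4, 2)
     R0 -= 3·R2  ⇒  (1, 0, 0, 2, 2)
     R1 -= 1·R2  ⇒  (0, 1, 0, 1, 0)
     R3 -= 1·R2  ⇒  (0, 0, 0, 4, 1)
[4] R3 /= 4  ⇒  (0, 0, 0, 1, 4)
     R0 -= 2·R3  ⇒  (1, 0, 0, 0, 4)
     R1 -= 1·R3  ⇒  (0, 1, 0, 0, 1)
     R2 -= 4·R3  ⇒  (0, 0, 1, 0, 1)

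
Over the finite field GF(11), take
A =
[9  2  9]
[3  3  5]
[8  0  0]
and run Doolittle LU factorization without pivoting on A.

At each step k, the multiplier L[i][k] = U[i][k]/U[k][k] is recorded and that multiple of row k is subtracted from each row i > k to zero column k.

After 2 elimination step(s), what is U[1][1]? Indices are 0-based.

k=0: U[0][0]=9
  eliminate (1,0): mult=4, new row 1: (0, 6, 2); set L[1][0]=4
  eliminate (2,0): mult=7, new row 2: (0, 8, 3); set L[2][0]=7
k=1: U[1][1]=6
  eliminate (2,1): mult=5, new row 2: (0, 0, 4); set L[2][1]=5

U[1][1] = 6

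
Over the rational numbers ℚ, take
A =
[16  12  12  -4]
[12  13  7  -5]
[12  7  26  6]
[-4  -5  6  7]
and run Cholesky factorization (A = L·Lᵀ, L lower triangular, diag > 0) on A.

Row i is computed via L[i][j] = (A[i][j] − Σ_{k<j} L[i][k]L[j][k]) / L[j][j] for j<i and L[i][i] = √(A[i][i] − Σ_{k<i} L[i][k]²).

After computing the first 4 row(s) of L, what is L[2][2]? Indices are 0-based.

Step 1: L[0][0] = √(16) = 4.
  L[1][0] = (12) / L[0][0] = 3.
Step 2: L[1][1] = √(4) = 2.
  L[2][0] = (12) / L[0][0] = 3.
  L[2][1] = (-2) / L[1][1] = -1.
Step 3: L[2][2] = √(16) = 4.
  L[3][0] = (-4) / L[0][0] = -1.
  L[3][1] = (-2) / L[1][1] = -1.
  L[3][2] = (8) / L[2][2] = 2.
Step 4: L[3][3] = √(1) = 1.

L[2][2] = 4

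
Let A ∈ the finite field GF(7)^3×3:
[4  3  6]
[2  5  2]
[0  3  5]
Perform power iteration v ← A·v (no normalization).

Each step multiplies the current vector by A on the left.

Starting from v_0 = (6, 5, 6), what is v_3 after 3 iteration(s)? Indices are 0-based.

v_3 = (3, 4, 4)

v_0 = (6, 5, 6).
v_1 = A·v_0 = (5, 0, 3).
v_2 = A·v_1 = (3, 2, 1).
v_3 = A·v_2 = (3, 4, 4).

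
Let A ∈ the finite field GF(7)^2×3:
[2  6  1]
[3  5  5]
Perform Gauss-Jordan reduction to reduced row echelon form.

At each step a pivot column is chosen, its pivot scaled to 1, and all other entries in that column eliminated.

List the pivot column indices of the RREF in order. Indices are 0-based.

[1] R0 /= 2  ⇒  (1, 3, 4)
     R1 -= 3·R0  ⇒  (0, 3, 0)
[2] R1 /= 3  ⇒  (0, 1, 0)
     R0 -= 3·R1  ⇒  (1, 0, 4)

pivot columns: 0, 1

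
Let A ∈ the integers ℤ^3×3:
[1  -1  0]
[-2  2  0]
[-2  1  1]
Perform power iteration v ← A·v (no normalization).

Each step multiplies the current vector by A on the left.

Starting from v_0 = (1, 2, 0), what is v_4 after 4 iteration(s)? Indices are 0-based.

v_0 = (1, 2, 0).
v_1 = A·v_0 = (-1, 2, 0).
v_2 = A·v_1 = (-3, 6, 4).
v_3 = A·v_2 = (-9, 18, 16).
v_4 = A·v_3 = (-27, 54, 52).

v_4 = (-27, 54, 52)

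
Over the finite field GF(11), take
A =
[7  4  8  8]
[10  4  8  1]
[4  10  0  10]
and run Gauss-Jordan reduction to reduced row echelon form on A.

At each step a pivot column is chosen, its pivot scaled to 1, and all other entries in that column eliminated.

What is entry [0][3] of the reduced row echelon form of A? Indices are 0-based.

[1] R0 /= 7  ⇒  (1, 10, 9, 9)
     R1 -= 10·R0  ⇒  (0, 3, 6, 10)
     R2 -= 4·R0  ⇒  (0, 3, 8, 7)
[2] R1 /= 3  ⇒  (0, 1, 2, 7)
     R0 -= 10·R1  ⇒  (1, 0, 0, 5)
     R2 -= 3·R1  ⇒  (0, 0, 2, 8)
[3] R2 /= 2  ⇒  (0, 0, 1, 4)
     R1 -= 2·R2  ⇒  (0, 1, 0, 10)

M[0][3] = 5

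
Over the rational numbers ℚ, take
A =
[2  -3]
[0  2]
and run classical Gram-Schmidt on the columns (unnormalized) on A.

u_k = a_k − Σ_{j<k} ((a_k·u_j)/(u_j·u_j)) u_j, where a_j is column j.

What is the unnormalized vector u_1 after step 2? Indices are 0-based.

Step 1: u_0 = a_0 = (2, 0).
Step 2: u_1 = a_1 − (-3/2)·u_0 = (0, 2).

u_1 = (0, 2)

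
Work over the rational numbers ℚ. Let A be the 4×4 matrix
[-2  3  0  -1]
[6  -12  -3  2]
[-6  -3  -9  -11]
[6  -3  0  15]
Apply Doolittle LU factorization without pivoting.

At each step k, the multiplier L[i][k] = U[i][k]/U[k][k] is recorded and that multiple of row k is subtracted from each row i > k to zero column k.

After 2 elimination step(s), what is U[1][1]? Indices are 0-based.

Step 1: pivot at (0,0) is -2.
  row1 ← row1 − (-3)·row0  ⇒  L[1][0]=-3, U row1=(0, -3, -3, -1)
  row2 ← row2 − (3)·row0  ⇒  L[2][0]=3, U row2=(0, -12, -9, -8)
  row3 ← row3 − (-3)·row0  ⇒  L[3][0]=-3, U row3=(0, 6, 0, 12)
Step 2: pivot at (1,1) is -3.
  row2 ← row2 − (4)·row1  ⇒  L[2][1]=4, U row2=(0, 0, 3, -4)
  row3 ← row3 − (-2)·row1  ⇒  L[3][1]=-2, U row3=(0, 0, -6, 10)

U[1][1] = -3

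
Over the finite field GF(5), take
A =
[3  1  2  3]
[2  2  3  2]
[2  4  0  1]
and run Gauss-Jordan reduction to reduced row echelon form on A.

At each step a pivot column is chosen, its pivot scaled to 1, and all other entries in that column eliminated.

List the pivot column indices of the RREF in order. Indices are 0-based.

step 1: normalize row 0 (÷3) = (1, 2, 4, 1)
  row 1: subtract 2×row0 = (0, 3, 0, 0)
  row 2: subtract 2×row0 = (0, 0, 2, 4)
step 2: normalize row 1 (÷3) = (0, 1, 0, 0)
  row 0: subtract 2×row1 = (1, 0, 4, 1)
step 3: normalize row 2 (÷2) = (0, 0, 1, 2)
  row 0: subtract 4×row2 = (1, 0, 0, 3)

pivot columns: 0, 1, 2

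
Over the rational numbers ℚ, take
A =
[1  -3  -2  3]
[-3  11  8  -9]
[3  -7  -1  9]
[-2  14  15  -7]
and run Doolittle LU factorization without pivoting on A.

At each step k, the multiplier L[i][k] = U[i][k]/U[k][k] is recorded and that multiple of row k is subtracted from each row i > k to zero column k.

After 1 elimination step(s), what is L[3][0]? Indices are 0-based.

L[3][0] = -2

Step 1: pivot at (0,0) is 1.
  row1 ← row1 − (-3)·row0  ⇒  L[1][0]=-3, U row1=(0, 2, 2, 0)
  row2 ← row2 − (3)·row0  ⇒  L[2][0]=3, U row2=(0, 2, 5, 0)
  row3 ← row3 − (-2)·row0  ⇒  L[3][0]=-2, U row3=(0, 8, 11, -1)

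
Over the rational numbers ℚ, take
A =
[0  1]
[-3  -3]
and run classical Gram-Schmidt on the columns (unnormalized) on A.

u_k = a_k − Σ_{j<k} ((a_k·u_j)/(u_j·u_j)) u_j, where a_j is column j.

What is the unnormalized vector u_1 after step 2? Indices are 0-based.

Step 1: u_0 = a_0 = (0, -3).
Step 2: u_1 = a_1 − (1)·u_0 = (1, 0).

u_1 = (1, 0)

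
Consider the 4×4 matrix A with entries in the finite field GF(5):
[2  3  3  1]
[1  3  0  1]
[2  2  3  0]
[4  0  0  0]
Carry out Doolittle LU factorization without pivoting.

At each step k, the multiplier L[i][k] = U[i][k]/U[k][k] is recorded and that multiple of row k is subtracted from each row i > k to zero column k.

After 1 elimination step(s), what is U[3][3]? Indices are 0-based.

k=0: U[0][0]=2
  eliminate (1,0): mult=3, new row 1: (0, 4, 1, 3); set L[1][0]=3
  eliminate (2,0): mult=1, new row 2: (0, 4, 0, 4); set L[2][0]=1
  eliminate (3,0): mult=2, new row 3: (0, 4, 4, 3); set L[3][0]=2

U[3][3] = 3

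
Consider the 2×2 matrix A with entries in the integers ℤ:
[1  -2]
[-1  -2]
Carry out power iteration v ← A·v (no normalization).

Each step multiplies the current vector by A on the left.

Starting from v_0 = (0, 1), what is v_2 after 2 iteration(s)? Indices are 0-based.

v_0 = (0, 1).
v_1 = A·v_0 = (-2, -2).
v_2 = A·v_1 = (2, 6).

v_2 = (2, 6)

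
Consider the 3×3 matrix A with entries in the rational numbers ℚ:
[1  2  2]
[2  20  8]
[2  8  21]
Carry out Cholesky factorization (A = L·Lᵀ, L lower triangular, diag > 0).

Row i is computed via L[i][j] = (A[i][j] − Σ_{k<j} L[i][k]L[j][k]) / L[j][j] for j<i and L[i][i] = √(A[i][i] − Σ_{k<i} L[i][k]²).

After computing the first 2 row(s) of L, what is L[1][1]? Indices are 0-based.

Step 1: L[0][0] = √(1) = 1.
  L[1][0] = (2) / L[0][0] = 2.
Step 2: L[1][1] = √(16) = 4.

L[1][1] = 4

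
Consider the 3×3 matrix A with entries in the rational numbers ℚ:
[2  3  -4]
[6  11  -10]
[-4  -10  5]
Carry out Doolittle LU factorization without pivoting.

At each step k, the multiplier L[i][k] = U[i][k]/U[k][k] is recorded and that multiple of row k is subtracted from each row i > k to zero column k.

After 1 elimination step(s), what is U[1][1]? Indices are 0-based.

U[1][1] = 2

Step 1: pivot at (0,0) is 2.
  row1 ← row1 − (3)·row0  ⇒  L[1][0]=3, U row1=(0, 2, 2)
  row2 ← row2 − (-2)·row0  ⇒  L[2][0]=-2, U row2=(0, -4, -3)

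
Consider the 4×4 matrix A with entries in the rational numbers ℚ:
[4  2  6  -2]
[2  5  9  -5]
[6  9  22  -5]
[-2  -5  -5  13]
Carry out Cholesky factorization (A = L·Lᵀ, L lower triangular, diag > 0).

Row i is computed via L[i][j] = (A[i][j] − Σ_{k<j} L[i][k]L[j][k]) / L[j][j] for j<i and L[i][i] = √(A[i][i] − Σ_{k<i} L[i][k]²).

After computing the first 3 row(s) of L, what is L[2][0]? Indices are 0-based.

L[2][0] = 3

Step 1: L[0][0] = √(4) = 2.
  L[1][0] = (2) / L[0][0] = 1.
Step 2: L[1][1] = √(4) = 2.
  L[2][0] = (6) / L[0][0] = 3.
  L[2][1] = (6) / L[1][1] = 3.
Step 3: L[2][2] = √(4) = 2.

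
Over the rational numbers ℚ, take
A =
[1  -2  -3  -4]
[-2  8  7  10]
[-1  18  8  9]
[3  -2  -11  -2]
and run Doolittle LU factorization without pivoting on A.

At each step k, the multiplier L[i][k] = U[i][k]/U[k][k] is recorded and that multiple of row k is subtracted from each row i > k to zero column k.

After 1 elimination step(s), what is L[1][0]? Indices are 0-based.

k=0: U[0][0]=1
  eliminate (1,0): mult=-2, new row 1: (0, 4, 1, 2); set L[1][0]=-2
  eliminate (2,0): mult=-1, new row 2: (0, 16, 5, 5); set L[2][0]=-1
  eliminate (3,0): mult=3, new row 3: (0, 4, -2, 10); set L[3][0]=3

L[1][0] = -2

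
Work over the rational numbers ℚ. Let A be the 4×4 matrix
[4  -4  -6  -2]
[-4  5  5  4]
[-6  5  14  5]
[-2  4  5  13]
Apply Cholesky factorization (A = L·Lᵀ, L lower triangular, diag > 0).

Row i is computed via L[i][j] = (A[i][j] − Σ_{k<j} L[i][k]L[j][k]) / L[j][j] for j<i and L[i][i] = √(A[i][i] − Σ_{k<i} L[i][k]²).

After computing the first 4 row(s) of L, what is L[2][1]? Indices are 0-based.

L[2][1] = -1

Step 1: L[0][0] = √(4) = 2.
  L[1][0] = (-4) / L[0][0] = -2.
Step 2: L[1][1] = √(1) = 1.
  L[2][0] = (-6) / L[0][0] = -3.
  L[2][1] = (-1) / L[1][1] = -1.
Step 3: L[2][2] = √(4) = 2.
  L[3][0] = (-2) / L[0][0] = -1.
  L[3][1] = (2) / L[1][1] = 2.
  L[3][2] = (4) / L[2][2] = 2.
Step 4: L[3][3] = √(4) = 2.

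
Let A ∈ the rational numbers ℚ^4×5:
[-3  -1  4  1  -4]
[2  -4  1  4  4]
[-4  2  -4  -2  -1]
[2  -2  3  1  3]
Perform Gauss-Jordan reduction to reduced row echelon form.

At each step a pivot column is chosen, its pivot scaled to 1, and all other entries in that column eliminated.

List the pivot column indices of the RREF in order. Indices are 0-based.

pivot(0,0)=-3: scale R0 → (1, 1/3, -4/3, -1/3, 4/3)
  clear (1,0): R1 −= (2)R0 → (0, -14/3, 11/3, 14/3, 4/3)
  clear (2,0): R2 −= (-4)R0 → (0, 10/3, -28/3, -10/3, 13/3)
  clear (3,0): R3 −= (2)R0 → (0, -8/3, 17/3, 5/3, 1/3)
pivot(1,1)=-14/3: scale R1 → (0, 1, -11/14, -1, -2/7)
  clear (0,1): R0 −= (1/3)R1 → (1, 0, -15/14, 0, 10/7)
  clear (2,1): R2 −= (10/3)R1 → (0, 0, -47/7, 0, 37/7)
  clear (3,1): R3 −= (-8/3)R1 → (0, 0, 25/7, -1, -3/7)
pivot(2,2)=-47/7: scale R2 → (0, 0, 1, 0, -37/47)
  clear (0,2): R0 −= (-15/14)R2 → (1, 0, 0, 0, 55/94)
  clear (1,2): R1 −= (-11/14)R2 → (0, 1, 0, -1, -85/94)
  clear (3,2): R3 −= (25/7)R2 → (0, 0, 0, -1, 112/47)
pivot(3,3)=-1: scale R3 → (0, 0, 0, 1, -112/47)
  clear (1,3): R1 −= (-1)R3 → (0, 1, 0, 0, -309/94)

pivot columns: 0, 1, 2, 3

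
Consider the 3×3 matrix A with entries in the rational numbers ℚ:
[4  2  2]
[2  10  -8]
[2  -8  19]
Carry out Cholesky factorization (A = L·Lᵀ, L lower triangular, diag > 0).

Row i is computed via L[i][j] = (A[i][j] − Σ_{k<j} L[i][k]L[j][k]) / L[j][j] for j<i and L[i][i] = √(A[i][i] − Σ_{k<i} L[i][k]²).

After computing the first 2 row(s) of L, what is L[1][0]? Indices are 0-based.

Step 1: L[0][0] = √(4) = 2.
  L[1][0] = (2) / L[0][0] = 1.
Step 2: L[1][1] = √(9) = 3.

L[1][0] = 1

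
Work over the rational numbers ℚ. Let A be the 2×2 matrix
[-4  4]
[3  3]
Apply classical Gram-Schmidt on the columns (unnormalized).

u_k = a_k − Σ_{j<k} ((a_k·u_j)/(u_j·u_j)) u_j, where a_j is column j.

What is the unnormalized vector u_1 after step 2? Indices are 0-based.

Step 1: u_0 = a_0 = (-4, 3).
Step 2: u_1 = a_1 − (-7/25)·u_0 = (72/25, 96/25).

u_1 = (72/25, 96/25)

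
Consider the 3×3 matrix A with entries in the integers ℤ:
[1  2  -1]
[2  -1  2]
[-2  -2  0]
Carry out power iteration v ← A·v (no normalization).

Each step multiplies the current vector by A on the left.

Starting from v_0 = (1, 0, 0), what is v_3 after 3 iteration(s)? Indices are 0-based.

v_3 = (5, 6, -6)

v_0 = (1, 0, 0).
v_1 = A·v_0 = (1, 2, -2).
v_2 = A·v_1 = (7, -4, -6).
v_3 = A·v_2 = (5, 6, -6).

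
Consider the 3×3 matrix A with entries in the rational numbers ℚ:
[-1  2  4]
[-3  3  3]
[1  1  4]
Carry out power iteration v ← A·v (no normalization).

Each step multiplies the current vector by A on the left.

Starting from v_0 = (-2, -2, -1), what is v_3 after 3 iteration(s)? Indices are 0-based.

v_3 = (-162, -72, -211)

v_0 = (-2, -2, -1).
v_1 = A·v_0 = (-6, -3, -8).
v_2 = A·v_1 = (-32, -15, -41).
v_3 = A·v_2 = (-162, -72, -211).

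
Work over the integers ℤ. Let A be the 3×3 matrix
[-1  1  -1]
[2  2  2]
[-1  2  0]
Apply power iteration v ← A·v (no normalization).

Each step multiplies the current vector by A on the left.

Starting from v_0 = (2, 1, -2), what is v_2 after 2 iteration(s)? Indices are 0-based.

v_0 = (2, 1, -2).
v_1 = A·v_0 = (1, 2, 0).
v_2 = A·v_1 = (1, 6, 3).

v_2 = (1, 6, 3)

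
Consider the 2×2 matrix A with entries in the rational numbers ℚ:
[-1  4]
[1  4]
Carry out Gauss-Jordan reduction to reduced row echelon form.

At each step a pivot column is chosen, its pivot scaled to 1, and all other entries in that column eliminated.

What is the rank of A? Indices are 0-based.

rank = 2

step 1: normalize row 0 (÷-1) = (1, -4)
  row 1: subtract 1×row0 = (0, 8)
step 2: normalize row 1 (÷8) = (0, 1)
  row 0: subtract -4×row1 = (1, 0)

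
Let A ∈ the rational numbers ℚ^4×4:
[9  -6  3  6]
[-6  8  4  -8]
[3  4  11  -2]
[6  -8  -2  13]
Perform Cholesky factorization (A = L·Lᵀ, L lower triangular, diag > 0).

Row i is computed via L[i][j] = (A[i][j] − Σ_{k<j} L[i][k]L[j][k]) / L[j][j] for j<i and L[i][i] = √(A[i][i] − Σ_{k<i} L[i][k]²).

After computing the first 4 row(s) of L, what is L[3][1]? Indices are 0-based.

L[3][1] = -2

Step 1: L[0][0] = √(9) = 3.
  L[1][0] = (-6) / L[0][0] = -2.
Step 2: L[1][1] = √(4) = 2.
  L[2][0] = (3) / L[0][0] = 1.
  L[2][1] = (6) / L[1][1] = 3.
Step 3: L[2][2] = √(1) = 1.
  L[3][0] = (6) / L[0][0] = 2.
  L[3][1] = (-4) / L[1][1] = -2.
  L[3][2] = (2) / L[2][2] = 2.
Step 4: L[3][3] = √(1) = 1.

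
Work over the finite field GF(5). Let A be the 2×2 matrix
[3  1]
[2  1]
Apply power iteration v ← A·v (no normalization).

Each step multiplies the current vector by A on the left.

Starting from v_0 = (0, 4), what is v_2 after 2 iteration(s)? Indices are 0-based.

v_0 = (0, 4).
v_1 = A·v_0 = (4, 4).
v_2 = A·v_1 = (1, 2).

v_2 = (1, 2)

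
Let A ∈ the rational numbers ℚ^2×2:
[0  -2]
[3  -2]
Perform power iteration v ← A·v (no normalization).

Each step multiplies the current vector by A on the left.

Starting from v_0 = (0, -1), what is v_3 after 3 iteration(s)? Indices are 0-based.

v_0 = (0, -1).
v_1 = A·v_0 = (2, 2).
v_2 = A·v_1 = (-4, 2).
v_3 = A·v_2 = (-4, -16).

v_3 = (-4, -16)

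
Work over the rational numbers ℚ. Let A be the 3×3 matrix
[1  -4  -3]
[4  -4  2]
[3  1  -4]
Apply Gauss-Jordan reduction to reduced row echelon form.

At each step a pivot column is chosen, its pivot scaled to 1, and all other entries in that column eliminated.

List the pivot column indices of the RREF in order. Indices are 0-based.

step 1: normalize row 0 (÷1) = (1, -4, -3)
  row 1: subtract 4×row0 = (0, 12, 14)
  row 2: subtract 3×row0 = (0, 13, 5)
step 2: normalize row 1 (÷12) = (0, 1, 7/6)
  row 0: subtract -4×row1 = (1, 0, 5/3)
  row 2: subtract 13×row1 = (0, 0, -61/6)
step 3: normalize row 2 (÷-61/6) = (0, 0, 1)
  row 0: subtract 5/3×row2 = (1, 0, 0)
  row 1: subtract 7/6×row2 = (0, 1, 0)

pivot columns: 0, 1, 2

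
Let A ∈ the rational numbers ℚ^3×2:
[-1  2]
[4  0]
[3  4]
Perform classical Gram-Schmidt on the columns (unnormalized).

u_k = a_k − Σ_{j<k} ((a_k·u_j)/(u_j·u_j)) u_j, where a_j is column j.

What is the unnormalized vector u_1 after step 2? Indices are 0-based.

Step 1: u_0 = a_0 = (-1, 4, 3).
Step 2: u_1 = a_1 − (5/13)·u_0 = (31/13, -20/13, 37/13).

u_1 = (31/13, -20/13, 37/13)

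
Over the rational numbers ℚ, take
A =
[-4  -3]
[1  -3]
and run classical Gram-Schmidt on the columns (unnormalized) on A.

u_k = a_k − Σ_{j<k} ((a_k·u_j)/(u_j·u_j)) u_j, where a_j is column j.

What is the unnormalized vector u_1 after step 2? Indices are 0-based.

Step 1: u_0 = a_0 = (-4, 1).
Step 2: u_1 = a_1 − (9/17)·u_0 = (-15/17, -60/17).

u_1 = (-15/17, -60/17)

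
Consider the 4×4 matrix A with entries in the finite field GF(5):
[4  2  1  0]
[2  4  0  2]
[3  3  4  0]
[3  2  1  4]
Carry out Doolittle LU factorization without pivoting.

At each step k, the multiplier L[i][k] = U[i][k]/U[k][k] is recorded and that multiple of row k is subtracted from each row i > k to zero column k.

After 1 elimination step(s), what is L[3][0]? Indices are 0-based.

L[3][0] = 2

k=0: U[0][0]=4
  eliminate (1,0): mult=3, new row 1: (0, 3, 2, 2); set L[1][0]=3
  eliminate (2,0): mult=2, new row 2: (0, 4, 2, 0); set L[2][0]=2
  eliminate (3,0): mult=2, new row 3: (0, 3, 4, 4); set L[3][0]=2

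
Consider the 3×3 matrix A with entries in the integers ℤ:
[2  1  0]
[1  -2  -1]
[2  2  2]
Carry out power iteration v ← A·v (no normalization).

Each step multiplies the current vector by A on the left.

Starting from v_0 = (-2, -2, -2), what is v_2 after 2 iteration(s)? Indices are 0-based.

v_0 = (-2, -2, -2).
v_1 = A·v_0 = (-6, 4, -12).
v_2 = A·v_1 = (-8, -2, -28).

v_2 = (-8, -2, -28)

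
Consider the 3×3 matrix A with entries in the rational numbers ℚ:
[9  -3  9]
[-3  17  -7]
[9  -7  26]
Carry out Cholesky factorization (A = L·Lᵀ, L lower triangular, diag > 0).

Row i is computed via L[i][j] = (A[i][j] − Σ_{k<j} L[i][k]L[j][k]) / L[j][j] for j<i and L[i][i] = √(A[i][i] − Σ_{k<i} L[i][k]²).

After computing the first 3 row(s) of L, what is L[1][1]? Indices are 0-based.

Step 1: L[0][0] = √(9) = 3.
  L[1][0] = (-3) / L[0][0] = -1.
Step 2: L[1][1] = √(16) = 4.
  L[2][0] = (9) / L[0][0] = 3.
  L[2][1] = (-4) / L[1][1] = -1.
Step 3: L[2][2] = √(16) = 4.

L[1][1] = 4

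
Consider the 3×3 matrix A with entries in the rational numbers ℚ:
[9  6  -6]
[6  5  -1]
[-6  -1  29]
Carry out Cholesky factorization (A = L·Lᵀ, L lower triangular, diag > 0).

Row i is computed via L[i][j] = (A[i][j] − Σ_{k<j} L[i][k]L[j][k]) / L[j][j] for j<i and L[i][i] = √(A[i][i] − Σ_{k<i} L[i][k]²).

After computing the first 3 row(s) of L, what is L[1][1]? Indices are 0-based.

Step 1: L[0][0] = √(9) = 3.
  L[1][0] = (6) / L[0][0] = 2.
Step 2: L[1][1] = √(1) = 1.
  L[2][0] = (-6) / L[0][0] = -2.
  L[2][1] = (3) / L[1][1] = 3.
Step 3: L[2][2] = √(16) = 4.

L[1][1] = 1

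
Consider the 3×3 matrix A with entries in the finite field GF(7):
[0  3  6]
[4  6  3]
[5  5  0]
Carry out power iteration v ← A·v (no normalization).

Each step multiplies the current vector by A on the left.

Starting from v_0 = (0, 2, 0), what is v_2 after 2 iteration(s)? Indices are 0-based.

v_2 = (5, 0, 6)

v_0 = (0, 2, 0).
v_1 = A·v_0 = (6, 5, 3).
v_2 = A·v_1 = (5, 0, 6).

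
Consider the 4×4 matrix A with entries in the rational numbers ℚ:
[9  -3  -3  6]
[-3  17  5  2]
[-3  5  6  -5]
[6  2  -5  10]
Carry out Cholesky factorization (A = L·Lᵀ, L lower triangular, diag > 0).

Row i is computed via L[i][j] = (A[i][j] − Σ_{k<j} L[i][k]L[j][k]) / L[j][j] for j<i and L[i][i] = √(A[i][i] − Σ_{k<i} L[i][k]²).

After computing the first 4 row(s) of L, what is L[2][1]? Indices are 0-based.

L[2][1] = 1

Step 1: L[0][0] = √(9) = 3.
  L[1][0] = (-3) / L[0][0] = -1.
Step 2: L[1][1] = √(16) = 4.
  L[2][0] = (-3) / L[0][0] = -1.
  L[2][1] = (4) / L[1][1] = 1.
Step 3: L[2][2] = √(4) = 2.
  L[3][0] = (6) / L[0][0] = 2.
  L[3][1] = (4) / L[1][1] = 1.
  L[3][2] = (-4) / L[2][2] = -2.
Step 4: L[3][3] = √(1) = 1.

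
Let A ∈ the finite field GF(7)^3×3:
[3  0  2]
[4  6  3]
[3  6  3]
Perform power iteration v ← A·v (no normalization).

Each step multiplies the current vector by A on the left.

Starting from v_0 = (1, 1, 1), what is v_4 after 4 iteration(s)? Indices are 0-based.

v_4 = (3, 3, 6)

v_0 = (1, 1, 1).
v_1 = A·v_0 = (5, 6, 5).
v_2 = A·v_1 = (4, 1, 3).
v_3 = A·v_2 = (4, 3, 6).
v_4 = A·v_3 = (3, 3, 6).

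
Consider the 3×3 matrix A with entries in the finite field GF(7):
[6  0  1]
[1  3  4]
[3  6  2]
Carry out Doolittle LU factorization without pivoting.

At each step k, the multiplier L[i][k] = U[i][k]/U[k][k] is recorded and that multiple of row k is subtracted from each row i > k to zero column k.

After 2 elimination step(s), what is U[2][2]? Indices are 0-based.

Step 1: pivot at (0,0) is 6.
  row1 ← row1 − (6)·row0  ⇒  L[1][0]=6, U row1=(0, 3, 5)
  row2 ← row2 − (4)·row0  ⇒  L[2][0]=4, U row2=(0, 6, 5)
Step 2: pivot at (1,1) is 3.
  row2 ← row2 − (2)·row1  ⇒  L[2][1]=2, U row2=(0, 0, 2)

U[2][2] = 2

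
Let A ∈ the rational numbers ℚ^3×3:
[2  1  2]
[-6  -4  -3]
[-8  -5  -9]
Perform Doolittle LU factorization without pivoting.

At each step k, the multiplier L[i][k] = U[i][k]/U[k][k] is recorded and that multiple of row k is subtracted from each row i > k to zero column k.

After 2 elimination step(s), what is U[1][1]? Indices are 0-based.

Step 1: pivot at (0,0) is 2.
  row1 ← row1 − (-3)·row0  ⇒  L[1][0]=-3, U row1=(0, -1, 3)
  row2 ← row2 − (-4)·row0  ⇒  L[2][0]=-4, U row2=(0, -1, -1)
Step 2: pivot at (1,1) is -1.
  row2 ← row2 − (1)·row1  ⇒  L[2][1]=1, U row2=(0, 0, -4)

U[1][1] = -1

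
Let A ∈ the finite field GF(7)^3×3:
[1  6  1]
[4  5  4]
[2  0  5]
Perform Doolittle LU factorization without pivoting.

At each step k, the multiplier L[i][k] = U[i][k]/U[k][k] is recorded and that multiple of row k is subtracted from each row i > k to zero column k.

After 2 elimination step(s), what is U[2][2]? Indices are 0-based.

[col 0] pivot 1
  R1 -= 4*R0 → (0, 2, 0)  (L[1][0] := 4)
  R2 -= 2*R0 → (0, 2, 3)  (L[2][0] := 2)
[col 1] pivot 2
  R2 -= 1*R1 → (0, 0, 3)  (L[2][1] := 1)

U[2][2] = 3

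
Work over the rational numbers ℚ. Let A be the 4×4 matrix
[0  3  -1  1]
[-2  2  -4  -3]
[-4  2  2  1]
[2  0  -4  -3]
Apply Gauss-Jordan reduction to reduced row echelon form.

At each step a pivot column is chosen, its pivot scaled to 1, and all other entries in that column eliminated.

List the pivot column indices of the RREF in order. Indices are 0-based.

step 1: exchange rows 0,1
step 1: normalize row 0 (÷-2) = (1, -1, 2, 3/2)
  row 2: subtract -4×row0 = (0, -2, 10, 7)
  row 3: subtract 2×row0 = (0, 2, -8, -6)
step 2: normalize row 1 (÷3) = (0, 1, -1/3, 1/3)
  row 0: subtract -1×row1 = (1, 0, 5/3, 11/6)
  row 2: subtract -2×row1 = (0, 0, 28/3, 23/3)
  row 3: subtract 2×row1 = (0, 0, -22/3, -20/3)
step 3: normalize row 2 (÷28/3) = (0, 0, 1, 23/28)
  row 0: subtract 5/3×row2 = (1, 0, 0, 13/28)
  row 1: subtract -1/3×row2 = (0, 1, 0, 17/28)
  row 3: subtract -22/3×row2 = (0, 0, 0, -9/14)
step 4: normalize row 3 (÷-9/14) = (0, 0, 0, 1)
  row 0: subtract 13/28×row3 = (1, 0, 0, 0)
  row 1: subtract 17/28×row3 = (0, 1, 0, 0)
  row 2: subtract 23/28×row3 = (0, 0, 1, 0)

pivot columns: 0, 1, 2, 3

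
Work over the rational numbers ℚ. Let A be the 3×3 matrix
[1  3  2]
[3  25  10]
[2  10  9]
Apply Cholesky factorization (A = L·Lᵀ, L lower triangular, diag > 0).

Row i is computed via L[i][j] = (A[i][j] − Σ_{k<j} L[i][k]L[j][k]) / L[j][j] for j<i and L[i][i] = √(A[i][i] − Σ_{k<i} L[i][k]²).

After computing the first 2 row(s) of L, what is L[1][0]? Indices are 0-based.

Step 1: L[0][0] = √(1) = 1.
  L[1][0] = (3) / L[0][0] = 3.
Step 2: L[1][1] = √(16) = 4.

L[1][0] = 3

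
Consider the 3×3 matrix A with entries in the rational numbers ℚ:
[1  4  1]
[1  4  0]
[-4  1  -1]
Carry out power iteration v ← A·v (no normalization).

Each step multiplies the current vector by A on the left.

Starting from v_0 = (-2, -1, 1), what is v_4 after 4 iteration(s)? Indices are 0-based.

v_4 = (-632, -687, 330)

v_0 = (-2, -1, 1).
v_1 = A·v_0 = (-5, -6, 6).
v_2 = A·v_1 = (-23, -29, 8).
v_3 = A·v_2 = (-131, -139, 55).
v_4 = A·v_3 = (-632, -687, 330).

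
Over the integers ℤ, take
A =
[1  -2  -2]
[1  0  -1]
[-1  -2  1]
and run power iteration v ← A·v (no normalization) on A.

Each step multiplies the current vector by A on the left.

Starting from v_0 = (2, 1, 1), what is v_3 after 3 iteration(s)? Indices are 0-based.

v_0 = (2, 1, 1).
v_1 = A·v_0 = (-2, 1, -3).
v_2 = A·v_1 = (2, 1, -3).
v_3 = A·v_2 = (6, 5, -7).

v_3 = (6, 5, -7)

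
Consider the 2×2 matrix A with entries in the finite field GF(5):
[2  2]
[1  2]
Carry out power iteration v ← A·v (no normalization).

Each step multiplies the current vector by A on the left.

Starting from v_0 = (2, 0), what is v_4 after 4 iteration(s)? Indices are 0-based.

v_4 = (1, 1)

v_0 = (2, 0).
v_1 = A·v_0 = (4, 2).
v_2 = A·v_1 = (2, 3).
v_3 = A·v_2 = (0, 3).
v_4 = A·v_3 = (1, 1).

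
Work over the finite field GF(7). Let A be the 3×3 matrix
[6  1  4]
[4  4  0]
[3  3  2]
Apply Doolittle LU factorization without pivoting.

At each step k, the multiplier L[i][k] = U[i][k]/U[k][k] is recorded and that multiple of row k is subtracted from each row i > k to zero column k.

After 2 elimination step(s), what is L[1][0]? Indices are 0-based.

L[1][0] = 3

Step 1: pivot at (0,0) is 6.
  row1 ← row1 − (3)·row0  ⇒  L[1][0]=3, U row1=(0, 1, 2)
  row2 ← row2 − (4)·row0  ⇒  L[2][0]=4, U row2=(0, 6, 0)
Step 2: pivot at (1,1) is 1.
  row2 ← row2 − (6)·row1  ⇒  L[2][1]=6, U row2=(0, 0, 2)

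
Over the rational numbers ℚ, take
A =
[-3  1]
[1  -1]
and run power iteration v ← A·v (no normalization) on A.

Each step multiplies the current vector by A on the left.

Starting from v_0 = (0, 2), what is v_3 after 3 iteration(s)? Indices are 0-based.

v_0 = (0, 2).
v_1 = A·v_0 = (2, -2).
v_2 = A·v_1 = (-8, 4).
v_3 = A·v_2 = (28, -12).

v_3 = (28, -12)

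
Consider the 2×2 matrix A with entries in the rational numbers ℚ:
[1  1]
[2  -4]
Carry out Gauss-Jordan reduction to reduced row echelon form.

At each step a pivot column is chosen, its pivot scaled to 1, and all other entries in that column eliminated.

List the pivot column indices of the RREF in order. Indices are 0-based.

pivot columns: 0, 1

[1] R0 /= 1  ⇒  (1, 1)
     R1 -= 2·R0  ⇒  (0, -6)
[2] R1 /= -6  ⇒  (0, 1)
     R0 -= 1·R1  ⇒  (1, 0)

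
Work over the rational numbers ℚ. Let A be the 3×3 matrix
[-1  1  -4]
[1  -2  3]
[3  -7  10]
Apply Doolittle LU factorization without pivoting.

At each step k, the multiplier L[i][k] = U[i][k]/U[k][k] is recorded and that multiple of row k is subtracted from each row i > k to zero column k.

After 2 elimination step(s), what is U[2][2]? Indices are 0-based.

U[2][2] = 2

Step 1: pivot at (0,0) is -1.
  row1 ← row1 − (-1)·row0  ⇒  L[1][0]=-1, U row1=(0, -1, -1)
  row2 ← row2 − (-3)·row0  ⇒  L[2][0]=-3, U row2=(0, -4, -2)
Step 2: pivot at (1,1) is -1.
  row2 ← row2 − (4)·row1  ⇒  L[2][1]=4, U row2=(0, 0, 2)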